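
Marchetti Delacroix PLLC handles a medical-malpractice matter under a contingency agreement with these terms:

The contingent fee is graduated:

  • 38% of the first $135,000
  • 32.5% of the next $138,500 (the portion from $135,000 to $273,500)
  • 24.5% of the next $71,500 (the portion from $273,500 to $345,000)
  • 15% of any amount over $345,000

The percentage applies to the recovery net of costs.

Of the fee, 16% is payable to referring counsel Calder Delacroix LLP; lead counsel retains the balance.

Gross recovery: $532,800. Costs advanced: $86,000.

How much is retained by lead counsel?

Fee base (net of costs): $532,800 − $86,000 = $446,800
First $135,000 at 38% = $51,300.00
Next $138,500 at 32.5% = $45,012.50
Next $71,500 at 24.5% = $17,517.50
Remaining $101,800 at 15% = $15,270.00
Fee: $51,300.00 + $45,012.50 + $17,517.50 + $15,270.00 = $129,100.00
Referral share: 16% of $129,100.00 = $20,656.00; lead counsel retains $129,100.00 − $20,656.00 = $108,444.00.

$108,444.00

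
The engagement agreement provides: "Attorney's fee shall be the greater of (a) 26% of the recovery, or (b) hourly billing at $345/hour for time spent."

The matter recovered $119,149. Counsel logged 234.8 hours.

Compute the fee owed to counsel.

$81,006.00

(a) 26% of $119,149 = $30,978.74
(b) 234.8 × $345 = $81,006.00
The greater is (b): $81,006.00.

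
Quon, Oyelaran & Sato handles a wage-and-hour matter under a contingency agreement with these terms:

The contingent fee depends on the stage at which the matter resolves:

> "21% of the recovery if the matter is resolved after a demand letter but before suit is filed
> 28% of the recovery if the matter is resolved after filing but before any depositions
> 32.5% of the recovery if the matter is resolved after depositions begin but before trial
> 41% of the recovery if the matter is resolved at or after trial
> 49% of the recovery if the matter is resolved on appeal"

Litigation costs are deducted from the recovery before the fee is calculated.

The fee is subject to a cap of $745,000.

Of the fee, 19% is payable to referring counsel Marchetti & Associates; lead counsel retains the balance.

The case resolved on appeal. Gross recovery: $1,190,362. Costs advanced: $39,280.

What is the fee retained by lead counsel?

Fee base (net of costs): $1,190,362 − $39,280 = $1,151,082
The matter resolved on appeal, so the 49% rate applies.
$1,151,082 × 49% = $564,030.18
$564,030.18 is under the $745,000 cap.
Referral share: 19% of $564,030.18 = $107,165.73; lead counsel retains $564,030.18 − $107,165.73 = $456,864.45.

$456,864.45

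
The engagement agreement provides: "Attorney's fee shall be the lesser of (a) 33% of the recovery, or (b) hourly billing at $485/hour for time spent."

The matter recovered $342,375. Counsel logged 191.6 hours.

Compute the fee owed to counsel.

(a) 33% of $342,375 = $112,983.75
(b) 191.6 × $485 = $92,926.00
The lesser is (b): $92,926.00.

$92,926.00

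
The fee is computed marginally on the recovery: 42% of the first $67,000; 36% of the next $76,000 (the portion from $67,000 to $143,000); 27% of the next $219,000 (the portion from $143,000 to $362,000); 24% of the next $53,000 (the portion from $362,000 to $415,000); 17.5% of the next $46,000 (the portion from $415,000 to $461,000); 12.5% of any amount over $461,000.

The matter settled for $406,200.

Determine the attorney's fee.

First $67,000 at 42% = $28,140.00
Next $76,000 at 36% = $27,360.00
Next $219,000 at 27% = $59,130.00
Remaining $44,200 at 24% = $10,608.00
Fee: $28,140.00 + $27,360.00 + $59,130.00 + $10,608.00 = $125,238.00

$125,238.00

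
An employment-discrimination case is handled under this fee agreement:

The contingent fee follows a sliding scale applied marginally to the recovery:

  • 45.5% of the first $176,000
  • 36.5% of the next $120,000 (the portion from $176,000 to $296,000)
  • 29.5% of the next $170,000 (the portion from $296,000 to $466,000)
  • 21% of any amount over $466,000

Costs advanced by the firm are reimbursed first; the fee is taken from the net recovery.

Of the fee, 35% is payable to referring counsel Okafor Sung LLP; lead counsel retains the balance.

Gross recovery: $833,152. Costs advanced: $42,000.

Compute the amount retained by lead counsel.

Fee base (net of costs): $833,152 − $42,000 = $791,152
First $176,000 at 45.5% = $80,080.00
Next $120,000 at 36.5% = $43,800.00
Next $170,000 at 29.5% = $50,150.00
Remaining $325,152 at 21% = $68,281.92
Fee: $80,080.00 + $43,800.00 + $50,150.00 + $68,281.92 = $242,311.92
Referral share: 35% of $242,311.92 = $84,809.17; lead counsel retains $242,311.92 − $84,809.17 = $157,502.75.

$157,502.75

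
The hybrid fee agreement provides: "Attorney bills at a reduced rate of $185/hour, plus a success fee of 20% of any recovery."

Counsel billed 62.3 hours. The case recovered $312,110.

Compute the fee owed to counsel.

Hourly: 62.3 × $185 = $11,525.50
Success fee: 20% of $312,110 = $62,422.00
Total: $11,525.50 + $62,422.00 = $73,947.50

$73,947.50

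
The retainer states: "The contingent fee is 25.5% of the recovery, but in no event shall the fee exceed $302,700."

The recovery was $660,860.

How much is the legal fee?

$168,519.30

25.5% of $660,860 = $168,519.30
That is under the $302,700 cap.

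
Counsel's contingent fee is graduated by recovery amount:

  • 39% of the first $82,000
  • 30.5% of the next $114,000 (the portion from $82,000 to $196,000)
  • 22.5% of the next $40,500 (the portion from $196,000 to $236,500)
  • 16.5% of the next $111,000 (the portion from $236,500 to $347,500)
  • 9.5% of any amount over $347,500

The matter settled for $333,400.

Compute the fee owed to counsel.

$91,851.00

First $82,000 at 39% = $31,980.00
Next $114,000 at 30.5% = $34,770.00
Next $40,500 at 22.5% = $9,112.50
Remaining $96,900 at 16.5% = $15,988.50
Fee: $31,980.00 + $34,770.00 + $9,112.50 + $15,988.50 = $91,851.00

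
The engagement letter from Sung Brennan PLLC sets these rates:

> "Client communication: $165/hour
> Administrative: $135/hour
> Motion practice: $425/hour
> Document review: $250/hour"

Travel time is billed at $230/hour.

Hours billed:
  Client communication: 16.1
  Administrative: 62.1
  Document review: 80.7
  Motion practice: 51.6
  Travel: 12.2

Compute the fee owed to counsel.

$55,951.00

Client communication: 16.1 × $165 = $2,656.50
Administrative: 62.1 × $135 = $8,383.50
Motion practice: 51.6 × $425 = $21,930.00
Document review: 80.7 × $250 = $20,175.00
Subtotal: $2,656.50 + $8,383.50 + $21,930.00 + $20,175.00 = $53,145.00
Travel: 12.2 × $230 = $2,806.00
Total: $53,145.00 + $2,806.00 = $55,951.00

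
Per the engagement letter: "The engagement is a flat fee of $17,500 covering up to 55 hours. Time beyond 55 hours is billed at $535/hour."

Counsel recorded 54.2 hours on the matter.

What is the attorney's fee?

54.2 hours is within the 55-hour scope; only the flat fee applies.

$17,500.00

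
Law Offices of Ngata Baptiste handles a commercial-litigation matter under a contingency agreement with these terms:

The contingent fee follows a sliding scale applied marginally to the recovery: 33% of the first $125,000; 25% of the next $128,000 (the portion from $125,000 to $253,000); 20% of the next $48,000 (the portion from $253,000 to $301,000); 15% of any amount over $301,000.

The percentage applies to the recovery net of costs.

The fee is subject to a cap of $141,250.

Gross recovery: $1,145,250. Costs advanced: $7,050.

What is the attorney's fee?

Fee base (net of costs): $1,145,250 − $7,050 = $1,138,200
First $125,000 at 33% = $41,250.00
Next $128,000 at 25% = $32,000.00
Next $48,000 at 20% = $9,600.00
Remaining $837,200 at 15% = $125,580.00
Fee: $41,250.00 + $32,000.00 + $9,600.00 + $125,580.00 = $208,430.00
$208,430.00 exceeds the $141,250 cap, so the fee is capped at $141,250.00.

$141,250.00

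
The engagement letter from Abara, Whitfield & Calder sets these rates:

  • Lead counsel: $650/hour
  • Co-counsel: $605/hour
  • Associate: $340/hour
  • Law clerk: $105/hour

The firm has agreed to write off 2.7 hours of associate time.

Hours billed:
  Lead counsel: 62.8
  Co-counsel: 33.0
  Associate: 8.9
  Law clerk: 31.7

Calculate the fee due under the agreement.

Lead counsel: 62.8 × $650 = $40,820.00
Co-counsel: 33.0 × $605 = $19,965.00
Associate: 8.9 × $340 = $3,026.00
Law clerk: 31.7 × $105 = $3,328.50
Subtotal: $67,139.50
Write-off: 2.7 × $340 = $918.00
Total: $67,139.50 − $918.00 = $66,221.50

$66,221.50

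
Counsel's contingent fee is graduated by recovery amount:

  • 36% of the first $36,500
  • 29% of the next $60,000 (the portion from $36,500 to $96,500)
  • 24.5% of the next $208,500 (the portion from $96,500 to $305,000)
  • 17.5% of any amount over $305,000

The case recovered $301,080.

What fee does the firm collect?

$80,662.10

First $36,500 at 36% = $13,140.00
Next $60,000 at 29% = $17,400.00
Remaining $204,580 at 24.5% = $50,122.10
Fee: $13,140.00 + $17,400.00 + $50,122.10 = $80,662.10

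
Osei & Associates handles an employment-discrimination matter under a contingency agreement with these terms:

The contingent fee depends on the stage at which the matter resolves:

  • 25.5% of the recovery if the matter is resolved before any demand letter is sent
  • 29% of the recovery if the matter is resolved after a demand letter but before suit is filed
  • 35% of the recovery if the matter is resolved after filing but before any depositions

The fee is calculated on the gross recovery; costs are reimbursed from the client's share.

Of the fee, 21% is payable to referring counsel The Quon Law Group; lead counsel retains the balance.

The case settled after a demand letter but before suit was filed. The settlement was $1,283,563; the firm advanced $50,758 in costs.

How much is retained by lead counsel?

Fee base is the gross recovery, $1,283,563; costs are reimbursed separately.
The matter settled after a demand letter but before suit was filed, so the 29% rate applies.
$1,283,563 × 29% = $372,233.27
Referral share: 21% of $372,233.27 = $78,168.99; lead counsel retains $372,233.27 − $78,168.99 = $294,064.28.

$294,064.28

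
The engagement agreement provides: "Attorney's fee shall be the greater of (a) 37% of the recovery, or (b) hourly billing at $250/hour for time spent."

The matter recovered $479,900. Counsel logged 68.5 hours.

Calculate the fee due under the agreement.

$177,563.00

(a) 37% of $479,900 = $177,563.00
(b) 68.5 × $250 = $17,125.00
The greater is (a): $177,563.00.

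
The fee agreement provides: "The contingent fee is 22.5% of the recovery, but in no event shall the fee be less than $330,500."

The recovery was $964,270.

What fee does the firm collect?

$330,500.00

22.5% of $964,270 = $216,960.75
That is below the $330,500 minimum, so the minimum applies.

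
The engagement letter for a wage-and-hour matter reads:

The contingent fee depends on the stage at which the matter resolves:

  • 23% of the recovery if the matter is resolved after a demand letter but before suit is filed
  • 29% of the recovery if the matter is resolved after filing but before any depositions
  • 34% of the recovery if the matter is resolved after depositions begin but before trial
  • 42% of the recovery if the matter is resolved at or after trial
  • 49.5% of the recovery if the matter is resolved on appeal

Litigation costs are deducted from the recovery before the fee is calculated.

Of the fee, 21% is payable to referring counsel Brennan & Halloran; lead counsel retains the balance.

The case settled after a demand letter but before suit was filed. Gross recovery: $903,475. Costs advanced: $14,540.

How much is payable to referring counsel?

Fee base (net of costs): $903,475 − $14,540 = $888,935
The matter settled after a demand letter but before suit was filed, so the 23% rate applies.
$888,935 × 23% = $204,455.05
Referral share: 21% of $204,455.05 = $42,935.56; lead counsel retains $204,455.05 − $42,935.56 = $161,519.49.

$42,935.56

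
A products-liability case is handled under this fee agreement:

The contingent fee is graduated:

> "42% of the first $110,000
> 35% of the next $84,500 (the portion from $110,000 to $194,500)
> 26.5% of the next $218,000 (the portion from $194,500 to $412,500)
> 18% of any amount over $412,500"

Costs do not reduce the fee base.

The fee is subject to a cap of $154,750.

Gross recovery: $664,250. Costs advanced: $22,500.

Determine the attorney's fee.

$154,750.00

Fee base is the gross recovery, $664,250; costs are reimbursed separately.
First $110,000 at 42% = $46,200.00
Next $84,500 at 35% = $29,575.00
Next $218,000 at 26.5% = $57,770.00
Remaining $251,750 at 18% = $45,315.00
Fee: $46,200.00 + $29,575.00 + $57,770.00 + $45,315.00 = $178,860.00
$178,860.00 exceeds the $154,750 cap, so the fee is capped at $154,750.00.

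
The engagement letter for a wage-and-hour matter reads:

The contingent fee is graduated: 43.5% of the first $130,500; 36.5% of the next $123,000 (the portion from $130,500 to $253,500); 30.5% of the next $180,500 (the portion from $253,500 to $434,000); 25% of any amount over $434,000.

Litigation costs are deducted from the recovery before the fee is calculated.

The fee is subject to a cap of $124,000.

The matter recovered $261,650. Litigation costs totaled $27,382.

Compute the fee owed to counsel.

$94,642.82

Fee base (net of costs): $261,650 − $27,382 = $234,268
First $130,500 at 43.5% = $56,767.50
Remaining $103,768 at 36.5% = $37,875.32
Fee: $56,767.50 + $37,875.32 = $94,642.82
$94,642.82 is under the $124,000 cap.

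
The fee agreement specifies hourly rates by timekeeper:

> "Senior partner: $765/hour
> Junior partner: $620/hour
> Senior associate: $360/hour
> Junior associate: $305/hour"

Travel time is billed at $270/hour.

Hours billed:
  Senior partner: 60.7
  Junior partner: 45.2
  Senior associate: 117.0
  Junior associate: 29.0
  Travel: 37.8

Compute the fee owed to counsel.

$135,630.50

Senior partner: 60.7 × $765 = $46,435.50
Junior partner: 45.2 × $620 = $28,024.00
Senior associate: 117.0 × $360 = $42,120.00
Junior associate: 29.0 × $305 = $8,845.00
Subtotal: $46,435.50 + $28,024.00 + $42,120.00 + $8,845.00 = $125,424.50
Travel: 37.8 × $270 = $10,206.00
Total: $125,424.50 + $10,206.00 = $135,630.50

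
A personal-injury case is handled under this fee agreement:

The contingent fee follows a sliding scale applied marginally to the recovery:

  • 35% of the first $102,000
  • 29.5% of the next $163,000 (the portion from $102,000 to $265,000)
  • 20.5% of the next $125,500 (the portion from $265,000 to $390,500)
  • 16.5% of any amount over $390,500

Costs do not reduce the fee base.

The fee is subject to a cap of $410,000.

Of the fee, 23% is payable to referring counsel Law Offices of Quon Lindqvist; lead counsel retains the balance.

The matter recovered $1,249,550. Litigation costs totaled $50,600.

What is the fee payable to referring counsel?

Fee base is the gross recovery, $1,249,550; costs are reimbursed separately.
First $102,000 at 35% = $35,700.00
Next $163,000 at 29.5% = $48,085.00
Next $125,500 at 20.5% = $25,727.50
Remaining $859,050 at 16.5% = $141,743.25
Fee: $35,700.00 + $48,085.00 + $25,727.50 + $141,743.25 = $251,255.75
$251,255.75 is under the $410,000 cap.
Referral share: 23% of $251,255.75 = $57,788.82; lead counsel retains $251,255.75 − $57,788.82 = $193,466.93.

$57,788.82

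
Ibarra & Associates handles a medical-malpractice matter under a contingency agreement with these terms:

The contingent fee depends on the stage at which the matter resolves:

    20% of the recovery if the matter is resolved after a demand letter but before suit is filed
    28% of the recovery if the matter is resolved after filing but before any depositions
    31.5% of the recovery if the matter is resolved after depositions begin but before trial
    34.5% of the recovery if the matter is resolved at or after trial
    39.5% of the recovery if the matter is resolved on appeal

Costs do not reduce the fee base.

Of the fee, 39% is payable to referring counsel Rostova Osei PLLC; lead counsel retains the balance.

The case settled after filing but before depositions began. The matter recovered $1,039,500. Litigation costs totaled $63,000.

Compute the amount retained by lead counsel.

$177,546.60

Fee base is the gross recovery, $1,039,500; costs are reimbursed separately.
The matter settled after filing but before depositions began, so the 28% rate applies.
$1,039,500 × 28% = $291,060.00
Referral share: 39% of $291,060.00 = $113,513.40; lead counsel retains $291,060.00 − $113,513.40 = $177,546.60.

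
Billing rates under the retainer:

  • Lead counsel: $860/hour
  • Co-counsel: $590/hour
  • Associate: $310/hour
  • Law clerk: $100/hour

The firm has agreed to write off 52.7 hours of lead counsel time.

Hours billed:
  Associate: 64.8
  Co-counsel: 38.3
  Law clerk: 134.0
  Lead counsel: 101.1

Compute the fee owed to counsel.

$97,709.00

Lead counsel: 101.1 × $860 = $86,946.00
Co-counsel: 38.3 × $590 = $22,597.00
Associate: 64.8 × $310 = $20,088.00
Law clerk: 134.0 × $100 = $13,400.00
Subtotal: $143,031.00
Write-off: 52.7 × $860 = $45,322.00
Total: $143,031.00 − $45,322.00 = $97,709.00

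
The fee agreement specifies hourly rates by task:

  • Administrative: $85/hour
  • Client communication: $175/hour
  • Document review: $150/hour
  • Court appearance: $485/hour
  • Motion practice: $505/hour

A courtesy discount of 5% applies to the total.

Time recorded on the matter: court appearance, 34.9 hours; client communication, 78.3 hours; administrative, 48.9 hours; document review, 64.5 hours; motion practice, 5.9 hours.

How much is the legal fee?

Administrative: 48.9 × $85 = $4,156.50
Client communication: 78.3 × $175 = $13,702.50
Document review: 64.5 × $150 = $9,675.00
Court appearance: 34.9 × $485 = $16,926.50
Motion practice: 5.9 × $505 = $2,979.50
Subtotal: $47,440.00
Less 5% discount: −$2,372.00
Total: $47,440.00 − $2,372.00 = $45,068.00

$45,068.00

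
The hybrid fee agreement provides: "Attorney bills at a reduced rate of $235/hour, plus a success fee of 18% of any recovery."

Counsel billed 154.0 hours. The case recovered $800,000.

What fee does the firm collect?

$180,190.00

Hourly: 154.0 × $235 = $36,190.00
Success fee: 18% of $800,000 = $144,000.00
Total: $36,190.00 + $144,000.00 = $180,190.00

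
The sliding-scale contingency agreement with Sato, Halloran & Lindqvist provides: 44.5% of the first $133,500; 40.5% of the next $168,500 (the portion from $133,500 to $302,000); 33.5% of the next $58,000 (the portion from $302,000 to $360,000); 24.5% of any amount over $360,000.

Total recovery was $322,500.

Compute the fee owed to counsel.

$134,517.50

First $133,500 at 44.5% = $59,407.50
Next $168,500 at 40.5% = $68,242.50
Remaining $20,500 at 33.5% = $6,867.50
Fee: $59,407.50 + $68,242.50 + $6,867.50 = $134,517.50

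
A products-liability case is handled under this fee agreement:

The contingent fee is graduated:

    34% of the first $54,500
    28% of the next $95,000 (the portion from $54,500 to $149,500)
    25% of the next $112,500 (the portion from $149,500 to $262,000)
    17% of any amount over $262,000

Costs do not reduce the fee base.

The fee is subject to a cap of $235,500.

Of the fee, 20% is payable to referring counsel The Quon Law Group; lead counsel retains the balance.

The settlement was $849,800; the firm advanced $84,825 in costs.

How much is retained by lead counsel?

Fee base is the gross recovery, $849,800; costs are reimbursed separately.
First $54,500 at 34% = $18,530.00
Next $95,000 at 28% = $26,600.00
Next $112,500 at 25% = $28,125.00
Remaining $587,800 at 17% = $99,926.00
Fee: $18,530.00 + $26,600.00 + $28,125.00 + $99,926.00 = $173,181.00
$173,181.00 is under the $235,500 cap.
Referral share: 20% of $173,181.00 = $34,636.20; lead counsel retains $173,181.00 − $34,636.20 = $138,544.80.

$138,544.80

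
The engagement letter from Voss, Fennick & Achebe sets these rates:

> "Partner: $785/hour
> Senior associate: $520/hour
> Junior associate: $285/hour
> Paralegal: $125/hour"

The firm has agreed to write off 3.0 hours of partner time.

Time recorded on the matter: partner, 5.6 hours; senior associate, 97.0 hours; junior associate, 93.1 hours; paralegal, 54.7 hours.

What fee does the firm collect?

Partner: 5.6 × $785 = $4,396.00
Senior associate: 97.0 × $520 = $50,440.00
Junior associate: 93.1 × $285 = $26,533.50
Paralegal: 54.7 × $125 = $6,837.50
Subtotal: $88,207.00
Write-off: 3.0 × $785 = $2,355.00
Total: $88,207.00 − $2,355.00 = $85,852.00

$85,852.00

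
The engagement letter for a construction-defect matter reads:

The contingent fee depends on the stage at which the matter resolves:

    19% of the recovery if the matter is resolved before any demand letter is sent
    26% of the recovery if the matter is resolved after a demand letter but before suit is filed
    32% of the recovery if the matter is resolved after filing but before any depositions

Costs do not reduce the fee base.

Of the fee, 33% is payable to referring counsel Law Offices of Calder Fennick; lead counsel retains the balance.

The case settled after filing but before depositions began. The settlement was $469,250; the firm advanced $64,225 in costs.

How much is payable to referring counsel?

Fee base is the gross recovery, $469,250; costs are reimbursed separately.
The matter settled after filing but before depositions began, so the 32% rate applies.
$469,250 × 32% = $150,160.00
Referral share: 33% of $150,160.00 = $49,552.80; lead counsel retains $150,160.00 − $49,552.80 = $100,607.20.

$49,552.80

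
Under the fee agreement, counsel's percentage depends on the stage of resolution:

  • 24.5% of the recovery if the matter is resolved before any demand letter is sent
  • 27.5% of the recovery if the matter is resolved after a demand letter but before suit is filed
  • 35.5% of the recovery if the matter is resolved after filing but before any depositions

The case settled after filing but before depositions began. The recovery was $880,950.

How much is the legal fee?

The matter settled after filing but before depositions began, so the 35.5% rate applies.
$880,950 × 35.5% = $312,737.25

$312,737.25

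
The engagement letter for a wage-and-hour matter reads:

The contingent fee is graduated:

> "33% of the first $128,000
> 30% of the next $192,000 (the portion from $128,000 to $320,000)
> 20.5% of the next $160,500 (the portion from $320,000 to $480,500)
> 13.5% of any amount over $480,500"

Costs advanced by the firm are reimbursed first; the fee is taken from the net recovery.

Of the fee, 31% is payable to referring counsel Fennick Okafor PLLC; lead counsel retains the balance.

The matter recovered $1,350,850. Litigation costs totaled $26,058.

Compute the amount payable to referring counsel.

Fee base (net of costs): $1,350,850 − $26,058 = $1,324,792
First $128,000 at 33% = $42,240.00
Next $192,000 at 30% = $57,600.00
Next $160,500 at 20.5% = $32,902.50
Remaining $844,292 at 13.5% = $113,979.42
Fee: $42,240.00 + $57,600.00 + $32,902.50 + $113,979.42 = $246,721.92
Referral share: 31% of $246,721.92 = $76,483.80; lead counsel retains $246,721.92 − $76,483.80 = $170,238.12.

$76,483.80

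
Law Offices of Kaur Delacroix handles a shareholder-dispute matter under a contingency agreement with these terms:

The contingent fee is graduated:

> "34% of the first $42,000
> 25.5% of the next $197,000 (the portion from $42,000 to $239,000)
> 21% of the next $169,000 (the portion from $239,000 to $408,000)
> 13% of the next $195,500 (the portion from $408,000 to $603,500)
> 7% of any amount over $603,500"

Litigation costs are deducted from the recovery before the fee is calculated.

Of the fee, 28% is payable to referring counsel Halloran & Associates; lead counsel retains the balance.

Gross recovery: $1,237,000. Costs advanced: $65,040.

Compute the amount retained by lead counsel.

$118,952.78

Fee base (net of costs): $1,237,000 − $65,040 = $1,171,960
First $42,000 at 34% = $14,280.00
Next $197,000 at 25.5% = $50,235.00
Next $169,000 at 21% = $35,490.00
Next $195,500 at 13% = $25,415.00
Remaining $568,460 at 7% = $39,792.20
Fee: $14,280.00 + $50,235.00 + $35,490.00 + $25,415.00 + $39,792.20 = $165,212.20
Referral share: 28% of $165,212.20 = $46,259.42; lead counsel retains $165,212.20 − $46,259.42 = $118,952.78.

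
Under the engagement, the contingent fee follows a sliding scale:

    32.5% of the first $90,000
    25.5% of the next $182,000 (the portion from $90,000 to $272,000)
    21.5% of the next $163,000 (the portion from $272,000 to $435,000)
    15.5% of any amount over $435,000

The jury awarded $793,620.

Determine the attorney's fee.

First $90,000 at 32.5% = $29,250.00
Next $182,000 at 25.5% = $46,410.00
Next $163,000 at 21.5% = $35,045.00
Remaining $358,620 at 15.5% = $55,586.10
Fee: $29,250.00 + $46,410.00 + $35,045.00 + $55,586.10 = $166,291.10

$166,291.10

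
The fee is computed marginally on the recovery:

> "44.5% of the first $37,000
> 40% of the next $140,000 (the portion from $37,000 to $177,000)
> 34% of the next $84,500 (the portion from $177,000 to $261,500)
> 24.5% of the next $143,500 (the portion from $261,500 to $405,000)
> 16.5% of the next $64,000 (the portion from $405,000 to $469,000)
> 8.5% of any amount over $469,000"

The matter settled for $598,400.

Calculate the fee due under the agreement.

$157,911.50

First $37,000 at 44.5% = $16,465.00
Next $140,000 at 40% = $56,000.00
Next $84,500 at 34% = $28,730.00
Next $143,500 at 24.5% = $35,157.50
Next $64,000 at 16.5% = $10,560.00
Remaining $129,400 at 8.5% = $10,999.00
Fee: $16,465.00 + $56,000.00 + $28,730.00 + $35,157.50 + $10,560.00 + $10,999.00 = $157,911.50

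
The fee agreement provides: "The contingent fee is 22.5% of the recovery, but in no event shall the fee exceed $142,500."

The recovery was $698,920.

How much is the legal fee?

$142,500.00

22.5% of $698,920 = $157,257.00
That exceeds the $142,500 cap, so the fee is capped at $142,500.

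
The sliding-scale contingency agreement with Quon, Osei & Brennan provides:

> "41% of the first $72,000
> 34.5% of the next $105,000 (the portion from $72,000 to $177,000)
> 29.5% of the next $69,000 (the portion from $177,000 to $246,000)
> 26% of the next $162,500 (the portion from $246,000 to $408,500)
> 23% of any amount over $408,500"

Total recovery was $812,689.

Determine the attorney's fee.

First $72,000 at 41% = $29,520.00
Next $105,000 at 34.5% = $36,225.00
Next $69,000 at 29.5% = $20,355.00
Next $162,500 at 26% = $42,250.00
Remaining $404,189 at 23% = $92,963.47
Fee: $29,520.00 + $36,225.00 + $20,355.00 + $42,250.00 + $92,963.47 = $221,313.47

$221,313.47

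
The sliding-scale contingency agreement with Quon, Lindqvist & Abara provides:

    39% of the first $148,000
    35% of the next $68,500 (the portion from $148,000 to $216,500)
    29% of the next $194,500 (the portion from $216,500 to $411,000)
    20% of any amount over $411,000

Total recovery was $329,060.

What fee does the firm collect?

First $148,000 at 39% = $57,720.00
Next $68,500 at 35% = $23,975.00
Remaining $112,560 at 29% = $32,642.40
Fee: $57,720.00 + $23,975.00 + $32,642.40 = $114,337.40

$114,337.40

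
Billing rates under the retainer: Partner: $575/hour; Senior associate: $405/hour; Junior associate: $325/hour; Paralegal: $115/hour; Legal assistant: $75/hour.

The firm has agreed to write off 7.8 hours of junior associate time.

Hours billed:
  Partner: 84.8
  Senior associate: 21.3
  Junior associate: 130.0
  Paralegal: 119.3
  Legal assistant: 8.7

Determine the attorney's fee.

$111,473.50

Partner: 84.8 × $575 = $48,760.00
Senior associate: 21.3 × $405 = $8,626.50
Junior associate: 130.0 × $325 = $42,250.00
Paralegal: 119.3 × $115 = $13,719.50
Legal assistant: 8.7 × $75 = $652.50
Subtotal: $114,008.50
Write-off: 7.8 × $325 = $2,535.00
Total: $114,008.50 − $2,535.00 = $111,473.50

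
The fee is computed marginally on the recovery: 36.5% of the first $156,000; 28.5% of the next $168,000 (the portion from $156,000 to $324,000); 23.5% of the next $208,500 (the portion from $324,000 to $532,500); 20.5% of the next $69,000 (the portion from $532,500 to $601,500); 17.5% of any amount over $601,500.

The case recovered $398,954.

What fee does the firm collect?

First $156,000 at 36.5% = $56,940.00
Next $168,000 at 28.5% = $47,880.00
Remaining $74,954 at 23.5% = $17,614.19
Fee: $56,940.00 + $47,880.00 + $17,614.19 = $122,434.19

$122,434.19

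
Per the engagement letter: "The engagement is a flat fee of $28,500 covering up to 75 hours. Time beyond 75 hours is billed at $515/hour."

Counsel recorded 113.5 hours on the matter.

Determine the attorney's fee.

$48,327.50

Flat fee: $28,500.00
Excess hours: 113.5 − 75 = 38.5
Overrun: 38.5 × $515 = $19,827.50
Total: $28,500.00 + $19,827.50 = $48,327.50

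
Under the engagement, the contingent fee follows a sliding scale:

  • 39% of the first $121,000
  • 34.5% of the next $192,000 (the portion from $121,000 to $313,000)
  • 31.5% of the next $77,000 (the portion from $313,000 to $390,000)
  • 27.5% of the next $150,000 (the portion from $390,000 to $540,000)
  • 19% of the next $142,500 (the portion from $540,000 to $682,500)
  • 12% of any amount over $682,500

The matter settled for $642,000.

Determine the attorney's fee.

First $121,000 at 39% = $47,190.00
Next $192,000 at 34.5% = $66,240.00
Next $77,000 at 31.5% = $24,255.00
Next $150,000 at 27.5% = $41,250.00
Remaining $102,000 at 19% = $19,380.00
Fee: $47,190.00 + $66,240.00 + $24,255.00 + $41,250.00 + $19,380.00 = $198,315.00

$198,315.00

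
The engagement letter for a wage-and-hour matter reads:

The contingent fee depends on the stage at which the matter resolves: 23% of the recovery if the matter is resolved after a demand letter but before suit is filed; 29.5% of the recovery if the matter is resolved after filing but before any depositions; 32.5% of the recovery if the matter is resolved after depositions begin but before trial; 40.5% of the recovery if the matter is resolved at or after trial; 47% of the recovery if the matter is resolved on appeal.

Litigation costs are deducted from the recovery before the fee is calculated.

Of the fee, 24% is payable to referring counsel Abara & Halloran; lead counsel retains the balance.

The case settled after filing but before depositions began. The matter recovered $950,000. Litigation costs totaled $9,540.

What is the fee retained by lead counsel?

$210,851.13

Fee base (net of costs): $950,000 − $9,540 = $940,460
The matter settled after filing but before depositions began, so the 29.5% rate applies.
$940,460 × 29.5% = $277,435.70
Referral share: 24% of $277,435.70 = $66,584.57; lead counsel retains $277,435.70 − $66,584.57 = $210,851.13.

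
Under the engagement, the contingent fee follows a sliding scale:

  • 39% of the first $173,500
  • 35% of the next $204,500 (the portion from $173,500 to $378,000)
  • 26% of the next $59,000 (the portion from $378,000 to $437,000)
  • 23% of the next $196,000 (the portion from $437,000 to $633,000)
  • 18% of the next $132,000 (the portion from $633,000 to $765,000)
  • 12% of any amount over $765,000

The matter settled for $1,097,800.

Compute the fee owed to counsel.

First $173,500 at 39% = $67,665.00
Next $204,500 at 35% = $71,575.00
Next $59,000 at 26% = $15,340.00
Next $196,000 at 23% = $45,080.00
Next $132,000 at 18% = $23,760.00
Remaining $332,800 at 12% = $39,936.00
Fee: $67,665.00 + $71,575.00 + $15,340.00 + $45,080.00 + $23,760.00 + $39,936.00 = $263,356.00

$263,356.00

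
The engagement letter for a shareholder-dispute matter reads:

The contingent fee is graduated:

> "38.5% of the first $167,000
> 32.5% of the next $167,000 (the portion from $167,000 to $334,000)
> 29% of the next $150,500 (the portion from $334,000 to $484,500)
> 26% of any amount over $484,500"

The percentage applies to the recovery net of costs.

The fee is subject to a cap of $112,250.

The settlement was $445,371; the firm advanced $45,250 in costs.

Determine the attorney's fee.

$112,250.00

Fee base (net of costs): $445,371 − $45,250 = $400,121
First $167,000 at 38.5% = $64,295.00
Next $167,000 at 32.5% = $54,275.00
Remaining $66,121 at 29% = $19,175.09
Fee: $64,295.00 + $54,275.00 + $19,175.09 = $137,745.09
$137,745.09 exceeds the $112,250 cap, so the fee is capped at $112,250.00.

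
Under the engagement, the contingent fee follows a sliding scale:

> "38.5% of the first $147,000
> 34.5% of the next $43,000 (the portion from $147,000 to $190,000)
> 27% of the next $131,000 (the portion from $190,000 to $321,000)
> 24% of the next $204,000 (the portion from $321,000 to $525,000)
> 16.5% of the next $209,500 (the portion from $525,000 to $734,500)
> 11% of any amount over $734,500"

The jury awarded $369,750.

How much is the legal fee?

First $147,000 at 38.5% = $56,595.00
Next $43,000 at 34.5% = $14,835.00
Next $131,000 at 27% = $35,370.00
Remaining $48,750 at 24% = $11,700.00
Fee: $56,595.00 + $14,835.00 + $35,370.00 + $11,700.00 = $118,500.00

$118,500.00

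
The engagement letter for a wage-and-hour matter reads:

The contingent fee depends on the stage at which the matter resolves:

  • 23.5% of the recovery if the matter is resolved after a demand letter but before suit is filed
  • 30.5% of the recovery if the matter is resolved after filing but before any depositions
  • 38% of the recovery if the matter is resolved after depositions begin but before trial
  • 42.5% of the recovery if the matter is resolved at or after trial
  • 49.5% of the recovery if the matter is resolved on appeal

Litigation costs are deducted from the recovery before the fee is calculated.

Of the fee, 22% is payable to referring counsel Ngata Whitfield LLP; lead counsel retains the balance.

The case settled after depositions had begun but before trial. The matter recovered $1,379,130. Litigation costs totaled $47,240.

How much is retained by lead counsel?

Fee base (net of costs): $1,379,130 − $47,240 = $1,331,890
The matter settled after depositions had begun but before trial, so the 38% rate applies.
$1,331,890 × 38% = $506,118.20
Referral share: 22% of $506,118.20 = $111,346.00; lead counsel retains $506,118.20 − $111,346.00 = $394,772.20.

$394,772.20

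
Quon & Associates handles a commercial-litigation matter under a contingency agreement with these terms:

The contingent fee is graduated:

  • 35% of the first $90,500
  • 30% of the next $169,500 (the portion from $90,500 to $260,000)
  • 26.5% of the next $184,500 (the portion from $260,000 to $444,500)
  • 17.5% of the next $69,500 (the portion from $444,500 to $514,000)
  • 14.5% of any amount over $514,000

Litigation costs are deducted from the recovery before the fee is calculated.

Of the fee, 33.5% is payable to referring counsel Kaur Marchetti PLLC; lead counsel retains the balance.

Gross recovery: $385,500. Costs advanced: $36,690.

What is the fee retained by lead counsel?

Fee base (net of costs): $385,500 − $36,690 = $348,810
First $90,500 at 35% = $31,675.00
Next $169,500 at 30% = $50,850.00
Remaining $88,810 at 26.5% = $23,534.65
Fee: $31,675.00 + $50,850.00 + $23,534.65 = $106,059.65
Referral share: 33.5% of $106,059.65 = $35,529.98; lead counsel retains $106,059.65 − $35,529.98 = $70,529.67.

$70,529.67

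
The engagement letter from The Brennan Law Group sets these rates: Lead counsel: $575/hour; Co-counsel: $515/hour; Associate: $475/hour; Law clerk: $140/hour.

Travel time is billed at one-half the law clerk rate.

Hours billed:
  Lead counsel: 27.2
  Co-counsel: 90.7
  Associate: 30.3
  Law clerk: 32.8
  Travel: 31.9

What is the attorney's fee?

Lead counsel: 27.2 × $575 = $15,640.00
Co-counsel: 90.7 × $515 = $46,710.50
Associate: 30.3 × $475 = $14,392.50
Law clerk: 32.8 × $140 = $4,592.00
Subtotal: $15,640.00 + $46,710.50 + $14,392.50 + $4,592.00 = $81,335.00
Travel: 31.9 × ($140 ÷ 2) = 31.9 × $70.00 = $2,233.00
Total: $81,335.00 + $2,233.00 = $83,568.00

$83,568.00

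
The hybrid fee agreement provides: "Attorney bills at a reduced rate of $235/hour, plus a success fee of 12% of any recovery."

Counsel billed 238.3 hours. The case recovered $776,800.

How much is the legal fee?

Hourly: 238.3 × $235 = $56,000.50
Success fee: 12% of $776,800 = $93,216.00
Total: $56,000.50 + $93,216.00 = $149,216.50

$149,216.50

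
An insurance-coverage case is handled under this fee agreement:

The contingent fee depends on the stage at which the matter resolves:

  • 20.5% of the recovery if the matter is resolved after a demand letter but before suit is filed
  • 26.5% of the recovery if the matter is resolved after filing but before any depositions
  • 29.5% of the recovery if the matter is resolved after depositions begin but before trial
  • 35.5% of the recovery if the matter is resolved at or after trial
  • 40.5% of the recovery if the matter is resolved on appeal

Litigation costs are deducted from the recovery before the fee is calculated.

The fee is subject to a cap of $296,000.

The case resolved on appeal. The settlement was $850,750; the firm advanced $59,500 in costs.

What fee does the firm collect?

$296,000.00

Fee base (net of costs): $850,750 − $59,500 = $791,250
The matter resolved on appeal, so the 40.5% rate applies.
$791,250 × 40.5% = $320,456.25
$320,456.25 exceeds the $296,000 cap, so the fee is capped at $296,000.00.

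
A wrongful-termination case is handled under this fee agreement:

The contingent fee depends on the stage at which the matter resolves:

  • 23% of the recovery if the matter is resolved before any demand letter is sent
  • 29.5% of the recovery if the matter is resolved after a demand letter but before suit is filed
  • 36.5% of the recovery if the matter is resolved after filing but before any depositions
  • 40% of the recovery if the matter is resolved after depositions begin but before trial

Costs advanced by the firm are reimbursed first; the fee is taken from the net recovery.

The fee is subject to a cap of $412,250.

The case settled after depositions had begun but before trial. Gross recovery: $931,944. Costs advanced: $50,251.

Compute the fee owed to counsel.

Fee base (net of costs): $931,944 − $50,251 = $881,693
The matter settled after depositions had begun but before trial, so the 40% rate applies.
$881,693 × 40% = $352,677.20
$352,677.20 is under the $412,250 cap.

$352,677.20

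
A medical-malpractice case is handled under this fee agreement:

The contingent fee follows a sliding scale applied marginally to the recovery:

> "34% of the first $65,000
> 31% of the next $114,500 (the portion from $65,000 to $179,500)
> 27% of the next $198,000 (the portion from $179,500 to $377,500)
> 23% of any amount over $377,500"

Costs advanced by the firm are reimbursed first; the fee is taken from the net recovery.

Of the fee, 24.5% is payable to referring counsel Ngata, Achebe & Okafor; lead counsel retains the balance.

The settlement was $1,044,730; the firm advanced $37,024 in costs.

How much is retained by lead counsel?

Fee base (net of costs): $1,044,730 − $37,024 = $1,007,706
First $65,000 at 34% = $22,100.00
Next $114,500 at 31% = $35,495.00
Next $198,000 at 27% = $53,460.00
Remaining $630,206 at 23% = $144,947.38
Fee: $22,100.00 + $35,495.00 + $53,460.00 + $144,947.38 = $256,002.38
Referral share: 24.5% of $256,002.38 = $62,720.58; lead counsel retains $256,002.38 − $62,720.58 = $193,281.80.

$193,281.80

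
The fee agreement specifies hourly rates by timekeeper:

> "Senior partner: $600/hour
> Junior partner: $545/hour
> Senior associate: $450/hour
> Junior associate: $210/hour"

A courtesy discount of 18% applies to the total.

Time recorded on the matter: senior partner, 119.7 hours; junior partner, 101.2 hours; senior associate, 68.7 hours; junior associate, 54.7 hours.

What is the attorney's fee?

$138,888.32

Senior partner: 119.7 × $600 = $71,820.00
Junior partner: 101.2 × $545 = $55,154.00
Senior associate: 68.7 × $450 = $30,915.00
Junior associate: 54.7 × $210 = $11,487.00
Subtotal: $169,376.00
Less 18% discount: −$30,487.68
Total: $169,376.00 − $30,487.68 = $138,888.32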